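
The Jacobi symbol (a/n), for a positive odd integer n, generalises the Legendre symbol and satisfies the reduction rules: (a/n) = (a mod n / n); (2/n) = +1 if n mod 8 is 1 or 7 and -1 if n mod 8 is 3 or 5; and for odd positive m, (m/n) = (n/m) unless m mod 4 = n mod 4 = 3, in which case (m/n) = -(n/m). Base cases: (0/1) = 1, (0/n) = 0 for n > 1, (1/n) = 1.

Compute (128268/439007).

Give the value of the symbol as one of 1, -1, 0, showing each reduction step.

128268 = 2^2·32067; (2/439007) = +1 since 439007 mod 8 = 7, so (128268/439007) = (+1)^2·(32067/439007); sign now +1
reciprocity: (32067/439007) = -1·(439007/32067) since 32067 mod 4 = 3, 439007 mod 4 = 3; sign now -1
(439007/32067) = (22136/32067)   [reduce mod 32067]
22136 = 2^3·2767; (2/32067) = -1 since 32067 mod 8 = 3, so (22136/32067) = (-1)^3·(2767/32067); sign now +1
reciprocity: (2767/32067) = -1·(32067/2767) since 2767 mod 4 = 3, 32067 mod 4 = 3; sign now -1
(32067/2767) = (1630/2767)   [reduce mod 2767]
1630 = 2^1·815; (2/2767) = +1 since 2767 mod 8 = 7, so (1630/2767) = (+1)^1·(815/2767); sign now -1
reciprocity: (815/2767) = -1·(2767/815) since 815 mod 4 = 3, 2767 mod 4 = 3; sign now +1
(2767/815) = (322/815)   [reduce mod 815]
322 = 2^1·161; (2/815) = +1 since 815 mod 8 = 7, so (322/815) = (+1)^1·(161/815); sign now +1
reciprocity: (161/815) = +1·(815/161) since 161 mod 4 = 1, 815 mod 4 = 3; sign now +1
(815/161) = (10/161)   [reduce mod 161]
10 = 2^1·5; (2/161) = +1 since 161 mod 8 = 1, so (10/161) = (+1)^1·(5/161); sign now +1
reciprocity: (5/161) = +1·(161/5) since 5 mod 4 = 1, 161 mod 4 = 1; sign now +1
(161/5) = (1/5)   [reduce mod 5]
(1/5) = 1; final value = sign = +1

1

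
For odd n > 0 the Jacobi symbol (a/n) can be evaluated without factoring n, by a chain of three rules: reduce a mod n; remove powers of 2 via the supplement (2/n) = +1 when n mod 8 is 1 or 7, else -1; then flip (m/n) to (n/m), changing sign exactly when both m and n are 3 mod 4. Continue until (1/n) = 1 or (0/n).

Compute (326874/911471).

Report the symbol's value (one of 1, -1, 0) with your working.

326874 = 2^1·163437; (2/911471) = +1 since 911471 mod 8 = 7, so (326874/911471) = (+1)^1·(163437/911471); sign now +1
reciprocity: (163437/911471) = +1·(911471/163437) since 163437 mod 4 = 1, 911471 mod 4 = 3; sign now +1
(911471/163437) = (94286/163437)   [reduce mod 163437]
94286 = 2^1·47143; (2/163437) = -1 since 163437 mod 8 = 5, so (94286/163437) = (-1)^1·(47143/163437); sign now -1
reciprocity: (47143/163437) = +1·(163437/47143) since 47143 mod 4 = 3, 163437 mod 4 = 1; sign now -1
(163437/47143) = (22008/47143)   [reduce mod 47143]
22008 = 2^3·2751; (2/47143) = +1 since 47143 mod 8 = 7, so (22008/47143) = (+1)^3·(2751/47143); sign now -1
reciprocity: (2751/47143) = -1·(47143/2751) since 2751 mod 4 = 3, 47143 mod 4 = 3; sign now +1
(47143/2751) = (376/2751)   [reduce mod 2751]
376 = 2^3·47; (2/2751) = +1 since 2751 mod 8 = 7, so (376/2751) = (+1)^3·(47/2751); sign now +1
reciprocity: (47/2751) = -1·(2751/47) since 47 mod 4 = 3, 2751 mod 4 = 3; sign now -1
(2751/47) = (25/47)   [reduce mod 47]
reciprocity: (25/47) = +1·(47/25) since 25 mod 4 = 1, 47 mod 4 = 3; sign now -1
(47/25) = (22/25)   [reduce mod 25]
22 = 2^1·11; (2/25) = +1 since 25 mod 8 = 1, so (22/25) = (+1)^1·(11/25); sign now -1
reciprocity: (11/25) = +1·(25/11) since 11 mod 4 = 3, 25 mod 4 = 1; sign now -1
(25/11) = (3/11)   [reduce mod 11]
reciprocity: (3/11) = -1·(11/3) since 3 mod 4 = 3, 11 mod 4 = 3; sign now +1
(11/3) = (2/3)   [reduce mod 3]
2 = 2^1·1; (2/3) = -1 since 3 mod 8 = 3, so (2/3) = (-1)^1·(1/3); sign now -1
(1/3) = 1; final value = sign = -1

-1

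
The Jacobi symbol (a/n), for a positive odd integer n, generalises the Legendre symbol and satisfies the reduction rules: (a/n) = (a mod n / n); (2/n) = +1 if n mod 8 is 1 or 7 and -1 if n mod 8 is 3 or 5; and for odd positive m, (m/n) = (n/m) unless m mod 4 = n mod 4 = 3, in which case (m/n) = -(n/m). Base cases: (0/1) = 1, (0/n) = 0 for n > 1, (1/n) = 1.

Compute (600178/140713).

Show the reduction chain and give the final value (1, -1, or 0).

-1

(600178/140713) = (37326/140713)   [reduce mod 140713]
37326 = 2^1·18663; (2/140713) = +1 since 140713 mod 8 = 1, so (37326/140713) = (+1)^1·(18663/140713); sign now +1
reciprocity: (18663/140713) = +1·(140713/18663) since 18663 mod 4 = 3, 140713 mod 4 = 1; sign now +1
(140713/18663) = (10072/18663)   [reduce mod 18663]
10072 = 2^3·1259; (2/18663) = +1 since 18663 mod 8 = 7, so (10072/18663) = (+1)^3·(1259/18663); sign now +1
reciprocity: (1259/18663) = -1·(18663/1259) since 1259 mod 4 = 3, 18663 mod 4 = 3; sign now -1
(18663/1259) = (1037/1259)   [reduce mod 1259]
reciprocity: (1037/1259) = +1·(1259/1037) since 1037 mod 4 = 1, 1259 mod 4 = 3; sign now -1
(1259/1037) = (222/1037)   [reduce mod 1037]
222 = 2^1·111; (2/1037) = -1 since 1037 mod 8 = 5, so (222/1037) = (-1)^1·(111/1037); sign now +1
reciprocity: (111/1037) = +1·(1037/111) since 111 mod 4 = 3, 1037 mod 4 = 1; sign now +1
(1037/111) = (38/111)   [reduce mod 111]
38 = 2^1·19; (2/111) = +1 since 111 mod 8 = 7, so (38/111) = (+1)^1·(19/111); sign now +1
reciprocity: (19/111) = -1·(111/19) since 19 mod 4 = 3, 111 mod 4 = 3; sign now -1
(111/19) = (16/19)   [reduce mod 19]
16 = 2^4·1; (2/19) = -1 since 19 mod 8 = 3, so (16/19) = (-1)^4·(1/19); sign now -1
(1/19) = 1; final value = sign = -1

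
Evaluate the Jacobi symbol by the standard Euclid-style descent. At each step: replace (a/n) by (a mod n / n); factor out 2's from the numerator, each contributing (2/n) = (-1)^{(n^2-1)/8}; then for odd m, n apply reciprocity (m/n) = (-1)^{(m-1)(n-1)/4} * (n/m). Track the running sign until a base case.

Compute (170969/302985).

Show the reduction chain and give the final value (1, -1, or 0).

reciprocity: (170969/302985) = +1·(302985/170969) since 170969 mod 4 = 1, 302985 mod 4 = 1; sign now +1
(302985/170969) = (132016/170969)   [reduce mod 170969]
132016 = 2^4·8251; (2/170969) = +1 since 170969 mod 8 = 1, so (132016/170969) = (+1)^4·(8251/170969); sign now +1
reciprocity: (8251/170969) = +1·(170969/8251) since 8251 mod 4 = 3, 170969 mod 4 = 1; sign now +1
(170969/8251) = (5949/8251)   [reduce mod 8251]
reciprocity: (5949/8251) = +1·(8251/5949) since 5949 mod 4 = 1, 8251 mod 4 = 3; sign now +1
(8251/5949) = (2302/5949)   [reduce mod 5949]
2302 = 2^1·1151; (2/5949) = -1 since 5949 mod 8 = 5, so (2302/5949) = (-1)^1·(1151/5949); sign now -1
reciprocity: (1151/5949) = +1·(5949/1151) since 1151 mod 4 = 3, 5949 mod 4 = 1; sign now -1
(5949/1151) = (194/1151)   [reduce mod 1151]
194 = 2^1·97; (2/1151) = +1 since 1151 mod 8 = 7, so (194/1151) = (+1)^1·(97/1151); sign now -1
reciprocity: (97/1151) = +1·(1151/97) since 97 mod 4 = 1, 1151 mod 4 = 3; sign now -1
(1151/97) = (84/97)   [reduce mod 97]
84 = 2^2·21; (2/97) = +1 since 97 mod 8 = 1, so (84/97) = (+1)^2·(21/97); sign now -1
reciprocity: (21/97) = +1·(97/21) since 21 mod 4 = 1, 97 mod 4 = 1; sign now -1
(97/21) = (13/21)   [reduce mod 21]
reciprocity: (13/21) = +1·(21/13) since 13 mod 4 = 1, 21 mod 4 = 1; sign now -1
(21/13) = (8/13)   [reduce mod 13]
8 = 2^3·1; (2/13) = -1 since 13 mod 8 = 5, so (8/13) = (-1)^3·(1/13); sign now +1
(1/13) = 1; final value = sign = +1

1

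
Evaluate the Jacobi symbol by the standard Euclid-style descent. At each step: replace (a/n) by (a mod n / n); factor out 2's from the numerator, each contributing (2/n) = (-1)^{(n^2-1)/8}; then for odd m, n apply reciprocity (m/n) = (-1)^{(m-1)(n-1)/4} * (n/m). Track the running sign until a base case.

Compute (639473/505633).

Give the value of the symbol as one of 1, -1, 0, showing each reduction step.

1

(639473/505633): 639473 mod 505633 = 133840, so (639473/505633) = (133840/505633)
factor out 2^4: 133840 = 2^4·8365; with 505633 mod 8 = 1, (2/505633) = +1; sign now +1; continue with (8365/505633)
flip (8365/505633) -> (505633/8365): both odd, 8365 mod 4 = 1, 505633 mod 4 = 1, so the flip contributes +1; sign now +1
(505633/8365): 505633 mod 8365 = 3733, so (505633/8365) = (3733/8365)
flip (3733/8365) -> (8365/3733): both odd, 3733 mod 4 = 1, 8365 mod 4 = 1, so the flip contributes +1; sign now +1
(8365/3733): 8365 mod 3733 = 899, so (8365/3733) = (899/3733)
flip (899/3733) -> (3733/899): both odd, 899 mod 4 = 3, 3733 mod 4 = 1, so the flip contributes +1; sign now +1
(3733/899): 3733 mod 899 = 137, so (3733/899) = (137/899)
flip (137/899) -> (899/137): both odd, 137 mod 4 = 1, 899 mod 4 = 3, so the flip contributes +1; sign now +1
(899/137): 899 mod 137 = 77, so (899/137) = (77/137)
flip (77/137) -> (137/77): both odd, 77 mod 4 = 1, 137 mod 4 = 1, so the flip contributes +1; sign now +1
(137/77): 137 mod 77 = 60, so (137/77) = (60/77)
factor out 2^2: 60 = 2^2·15; with 77 mod 8 = 5, (2/77) = -1; sign now +1; continue with (15/77)
flip (15/77) -> (77/15): both odd, 15 mod 4 = 3, 77 mod 4 = 1, so the flip contributes +1; sign now +1
(77/15): 77 mod 15 = 2, so (77/15) = (2/15)
factor out 2^1: 2 = 2^1·1; with 15 mod 8 = 7, (2/15) = +1; sign now +1; continue with (1/15)
reached (1/15) = 1, so the symbol is +1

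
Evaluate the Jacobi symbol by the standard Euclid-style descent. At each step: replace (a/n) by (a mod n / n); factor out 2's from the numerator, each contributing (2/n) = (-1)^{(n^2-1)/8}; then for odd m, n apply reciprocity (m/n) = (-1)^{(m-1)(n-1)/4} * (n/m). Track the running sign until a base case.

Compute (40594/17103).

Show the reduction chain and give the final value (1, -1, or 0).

(40594/17103) = (6388/17103)   [reduce mod 17103]
6388 = 2^2·1597; (2/17103) = +1 since 17103 mod 8 = 7, so (6388/17103) = (+1)^2·(1597/17103); sign now +1
reciprocity: (1597/17103) = +1·(17103/1597) since 1597 mod 4 = 1, 17103 mod 4 = 3; sign now +1
(17103/1597) = (1133/1597)   [reduce mod 1597]
reciprocity: (1133/1597) = +1·(1597/1133) since 1133 mod 4 = 1, 1597 mod 4 = 1; sign now +1
(1597/1133) = (464/1133)   [reduce mod 1133]
464 = 2^4·29; (2/1133) = -1 since 1133 mod 8 = 5, so (464/1133) = (-1)^4·(29/1133); sign now +1
reciprocity: (29/1133) = +1·(1133/29) since 29 mod 4 = 1, 1133 mod 4 = 1; sign now +1
(1133/29) = (2/29)   [reduce mod 29]
2 = 2^1·1; (2/29) = -1 since 29 mod 8 = 5, so (2/29) = (-1)^1·(1/29); sign now -1
(1/29) = 1; final value = sign = -1

-1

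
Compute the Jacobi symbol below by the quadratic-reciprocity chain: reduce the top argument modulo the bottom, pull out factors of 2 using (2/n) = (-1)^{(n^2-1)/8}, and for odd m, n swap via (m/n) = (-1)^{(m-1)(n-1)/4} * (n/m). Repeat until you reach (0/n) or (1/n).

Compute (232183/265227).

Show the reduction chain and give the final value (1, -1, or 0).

-1

flip (232183/265227) -> (265227/232183): both odd, 232183 mod 4 = 3, 265227 mod 4 = 3, so the flip contributes -1; sign now -1
(265227/232183): 265227 mod 232183 = 33044, so (265227/232183) = (33044/232183)
factor out 2^2: 33044 = 2^2·8261; with 232183 mod 8 = 7, (2/232183) = +1; sign now -1; continue with (8261/232183)
flip (8261/232183) -> (232183/8261): both odd, 8261 mod 4 = 1, 232183 mod 4 = 3, so the flip contributes +1; sign now -1
(232183/8261): 232183 mod 8261 = 875, so (232183/8261) = (875/8261)
flip (875/8261) -> (8261/875): both odd, 875 mod 4 = 3, 8261 mod 4 = 1, so the flip contributes +1; sign now -1
(8261/875): 8261 mod 875 = 386, so (8261/875) = (386/875)
factor out 2^1: 386 = 2^1·193; with 875 mod 8 = 3, (2/875) = -1; sign now +1; continue with (193/875)
flip (193/875) -> (875/193): both odd, 193 mod 4 = 1, 875 mod 4 = 3, so the flip contributes +1; sign now +1
(875/193): 875 mod 193 = 103, so (875/193) = (103/193)
flip (103/193) -> (193/103): both odd, 103 mod 4 = 3, 193 mod 4 = 1, so the flip contributes +1; sign now +1
(193/103): 193 mod 103 = 90, so (193/103) = (90/103)
factor out 2^1: 90 = 2^1·45; with 103 mod 8 = 7, (2/103) = +1; sign now +1; continue with (45/103)
flip (45/103) -> (103/45): both odd, 45 mod 4 = 1, 103 mod 4 = 3, so the flip contributes +1; sign now +1
(103/45): 103 mod 45 = 13, so (103/45) = (13/45)
flip (13/45) -> (45/13): both odd, 13 mod 4 = 1, 45 mod 4 = 1, so the flip contributes +1; sign now +1
(45/13): 45 mod 13 = 6, so (45/13) = (6/13)
factor out 2^1: 6 = 2^1·3; with 13 mod 8 = 5, (2/13) = -1; sign now -1; continue with (3/13)
flip (3/13) -> (13/3): both odd, 3 mod 4 = 3, 13 mod 4 = 1, so the flip contributes +1; sign now -1
(13/3): 13 mod 3 = 1, so (13/3) = (1/3)
reached (1/3) = 1, so the symbol is -1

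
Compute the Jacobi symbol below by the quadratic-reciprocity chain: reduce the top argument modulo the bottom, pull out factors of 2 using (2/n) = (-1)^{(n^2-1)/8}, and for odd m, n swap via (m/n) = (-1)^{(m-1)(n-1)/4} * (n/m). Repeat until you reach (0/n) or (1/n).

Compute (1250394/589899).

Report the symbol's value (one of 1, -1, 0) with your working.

(1250394/589899): 1250394 mod 589899 = 70596, so (1250394/589899) = (70596/589899)
factor out 2^2: 70596 = 2^2·17649; with 589899 mod 8 = 3, (2/589899) = -1; sign now +1; continue with (17649/589899)
flip (17649/589899) -> (589899/17649): both odd, 17649 mod 4 = 1, 589899 mod 4 = 3, so the flip contributes +1; sign now +1
(589899/17649): 589899 mod 17649 = 7482, so (589899/17649) = (7482/17649)
factor out 2^1: 7482 = 2^1·3741; with 17649 mod 8 = 1, (2/17649) = +1; sign now +1; continue with (3741/17649)
flip (3741/17649) -> (17649/3741): both odd, 3741 mod 4 = 1, 17649 mod 4 = 1, so the flip contributes +1; sign now +1
(17649/3741): 17649 mod 3741 = 2685, so (17649/3741) = (2685/3741)
flip (2685/3741) -> (3741/2685): both odd, 2685 mod 4 = 1, 3741 mod 4 = 1, so the flip contributes +1; sign now +1
(3741/2685): 3741 mod 2685 = 1056, so (3741/2685) = (1056/2685)
factor out 2^5: 1056 = 2^5·33; with 2685 mod 8 = 5, (2/2685) = -1; sign now -1; continue with (33/2685)
flip (33/2685) -> (2685/33): both odd, 33 mod 4 = 1, 2685 mod 4 = 1, so the flip contributes +1; sign now -1
(2685/33): 2685 mod 33 = 12, so (2685/33) = (12/33)
factor out 2^2: 12 = 2^2·3; with 33 mod 8 = 1, (2/33) = +1; sign now -1; continue with (3/33)
flip (3/33) -> (33/3): both odd, 3 mod 4 = 3, 33 mod 4 = 1, so the flip contributes +1; sign now -1
(33/3): 33 mod 3 = 0, so (33/3) = (0/3)
reached (0/3); gcd(a, n) > 1, so (0/3) = 0 and the symbol is 0

0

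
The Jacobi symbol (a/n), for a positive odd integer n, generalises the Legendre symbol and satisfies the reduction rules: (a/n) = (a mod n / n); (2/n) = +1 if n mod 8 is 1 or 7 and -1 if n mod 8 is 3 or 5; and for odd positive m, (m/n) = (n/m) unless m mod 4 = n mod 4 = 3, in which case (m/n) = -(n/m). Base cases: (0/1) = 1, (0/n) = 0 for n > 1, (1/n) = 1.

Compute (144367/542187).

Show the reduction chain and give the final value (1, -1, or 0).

flip (144367/542187) -> (542187/144367): both odd, 144367 mod 4 = 3, 542187 mod 4 = 3, so the flip contributes -1; sign now -1
(542187/144367): 542187 mod 144367 = 109086, so (542187/144367) = (109086/144367)
factor out 2^1: 109086 = 2^1·54543; with 144367 mod 8 = 7, (2/144367) = +1; sign now -1; continue with (54543/144367)
flip (54543/144367) -> (144367/54543): both odd, 54543 mod 4 = 3, 144367 mod 4 = 3, so the flip contributes -1; sign now +1
(144367/54543): 144367 mod 54543 = 35281, so (144367/54543) = (35281/54543)
flip (35281/54543) -> (54543/35281): both odd, 35281 mod 4 = 1, 54543 mod 4 = 3, so the flip contributes +1; sign now +1
(54543/35281): 54543 mod 35281 = 19262, so (54543/35281) = (19262/35281)
factor out 2^1: 19262 = 2^1·9631; with 35281 mod 8 = 1, (2/35281) = +1; sign now +1; continue with (9631/35281)
flip (9631/35281) -> (35281/9631): both odd, 9631 mod 4 = 3, 35281 mod 4 = 1, so the flip contributes +1; sign now +1
(35281/9631): 35281 mod 9631 = 6388, so (35281/9631) = (6388/9631)
factor out 2^2: 6388 = 2^2·1597; with 9631 mod 8 = 7, (2/9631) = +1; sign now +1; continue with (1597/9631)
flip (1597/9631) -> (9631/1597): both odd, 1597 mod 4 = 1, 9631 mod 4 = 3, so the flip contributes +1; sign now +1
(9631/1597): 9631 mod 1597 = 49, so (9631/1597) = (49/1597)
flip (49/1597) -> (1597/49): both odd, 49 mod 4 = 1, 1597 mod 4 = 1, so the flip contributes +1; sign now +1
(1597/49): 1597 mod 49 = 29, so (1597/49) = (29/49)
flip (29/49) -> (49/29): both odd, 29 mod 4 = 1, 49 mod 4 = 1, so the flip contributes +1; sign now +1
(49/29): 49 mod 29 = 20, so (49/29) = (20/29)
factor out 2^2: 20 = 2^2·5; with 29 mod 8 = 5, (2/29) = -1; sign now +1; continue with (5/29)
flip (5/29) -> (29/5): both odd, 5 mod 4 = 1, 29 mod 4 = 1, so the flip contributes +1; sign now +1
(29/5): 29 mod 5 = 4, so (29/5) = (4/5)
factor out 2^2: 4 = 2^2·1; with 5 mod 8 = 5, (2/5) = -1; sign now +1; continue with (1/5)
reached (1/5) = 1, so the symbol is +1

1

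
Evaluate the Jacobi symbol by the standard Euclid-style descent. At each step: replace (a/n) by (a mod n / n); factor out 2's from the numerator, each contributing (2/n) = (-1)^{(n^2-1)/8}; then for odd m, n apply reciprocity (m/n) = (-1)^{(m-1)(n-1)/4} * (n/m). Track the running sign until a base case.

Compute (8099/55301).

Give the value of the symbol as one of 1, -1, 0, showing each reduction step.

flip (8099/55301) -> (55301/8099): both odd, 8099 mod 4 = 3, 55301 mod 4 = 1, so the flip contributes +1; sign now +1
(55301/8099): 55301 mod 8099 = 6707, so (55301/8099) = (6707/8099)
flip (6707/8099) -> (8099/6707): both odd, 6707 mod 4 = 3, 8099 mod 4 = 3, so the flip contributes -1; sign now -1
(8099/6707): 8099 mod 6707 = 1392, so (8099/6707) = (1392/6707)
factor out 2^4: 1392 = 2^4·87; with 6707 mod 8 = 3, (2/6707) = -1; sign now -1; continue with (87/6707)
flip (87/6707) -> (6707/87): both odd, 87 mod 4 = 3, 6707 mod 4 = 3, so the flip contributes -1; sign now +1
(6707/87): 6707 mod 87 = 8, so (6707/87) = (8/87)
factor out 2^3: 8 = 2^3·1; with 87 mod 8 = 7, (2/87) = +1; sign now +1; continue with (1/87)
reached (1/87) = 1, so the symbol is +1

1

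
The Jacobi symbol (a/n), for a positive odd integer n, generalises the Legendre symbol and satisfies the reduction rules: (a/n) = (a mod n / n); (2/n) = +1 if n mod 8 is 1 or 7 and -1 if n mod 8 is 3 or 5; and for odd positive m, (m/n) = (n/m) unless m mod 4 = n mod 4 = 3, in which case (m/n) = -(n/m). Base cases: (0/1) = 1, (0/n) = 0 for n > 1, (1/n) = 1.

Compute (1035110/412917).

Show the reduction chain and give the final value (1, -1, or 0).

(1035110/412917) = (209276/412917)   [reduce mod 412917]
209276 = 2^2·52319; (2/412917) = -1 since 412917 mod 8 = 5, so (209276/412917) = (-1)^2·(52319/412917); sign now +1
reciprocity: (52319/412917) = +1·(412917/52319) since 52319 mod 4 = 3, 412917 mod 4 = 1; sign now +1
(412917/52319) = (46684/52319)   [reduce mod 52319]
46684 = 2^2·11671; (2/52319) = +1 since 52319 mod 8 = 7, so (46684/52319) = (+1)^2·(11671/52319); sign now +1
reciprocity: (11671/52319) = -1·(52319/11671) since 11671 mod 4 = 3, 52319 mod 4 = 3; sign now -1
(52319/11671) = (5635/11671)   [reduce mod 11671]
reciprocity: (5635/11671) = -1·(11671/5635) since 5635 mod 4 = 3, 11671 mod 4 = 3; sign now +1
(11671/5635) = (401/5635)   [reduce mod 5635]
reciprocity: (401/5635) = +1·(5635/401) since 401 mod 4 = 1, 5635 mod 4 = 3; sign now +1
(5635/401) = (21/401)   [reduce mod 401]
reciprocity: (21/401) = +1·(401/21) since 21 mod 4 = 1, 401 mod 4 = 1; sign now +1
(401/21) = (2/21)   [reduce mod 21]
2 = 2^1·1; (2/21) = -1 since 21 mod 8 = 5, so (2/21) = (-1)^1·(1/21); sign now -1
(1/21) = 1; final value = sign = -1

-1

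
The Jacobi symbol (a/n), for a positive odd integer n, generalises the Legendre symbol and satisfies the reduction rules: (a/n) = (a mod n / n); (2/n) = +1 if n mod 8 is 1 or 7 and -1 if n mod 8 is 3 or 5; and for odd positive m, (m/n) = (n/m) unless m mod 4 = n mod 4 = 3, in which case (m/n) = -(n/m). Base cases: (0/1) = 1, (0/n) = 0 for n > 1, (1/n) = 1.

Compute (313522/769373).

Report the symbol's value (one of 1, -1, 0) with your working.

0

factor out 2^1: 313522 = 2^1·156761; with 769373 mod 8 = 5, (2/769373) = -1; sign now -1; continue with (156761/769373)
flip (156761/769373) -> (769373/156761): both odd, 156761 mod 4 = 1, 769373 mod 4 = 1, so the flip contributes +1; sign now -1
(769373/156761): 769373 mod 156761 = 142329, so (769373/156761) = (142329/156761)
flip (142329/156761) -> (156761/142329): both odd, 142329 mod 4 = 1, 156761 mod 4 = 1, so the flip contributes +1; sign now -1
(156761/142329): 156761 mod 142329 = 14432, so (156761/142329) = (14432/142329)
factor out 2^5: 14432 = 2^5·451; with 142329 mod 8 = 1, (2/142329) = +1; sign now -1; continue with (451/142329)
flip (451/142329) -> (142329/451): both odd, 451 mod 4 = 3, 142329 mod 4 = 1, so the flip contributes +1; sign now -1
(142329/451): 142329 mod 451 = 264, so (142329/451) = (264/451)
factor out 2^3: 264 = 2^3·33; with 451 mod 8 = 3, (2/451) = -1; sign now +1; continue with (33/451)
flip (33/451) -> (451/33): both odd, 33 mod 4 = 1, 451 mod 4 = 3, so the flip contributes +1; sign now +1
(451/33): 451 mod 33 = 22, so (451/33) = (22/33)
factor out 2^1: 22 = 2^1·11; with 33 mod 8 = 1, (2/33) = +1; sign now +1; continue with (11/33)
flip (11/33) -> (33/11): both odd, 11 mod 4 = 3, 33 mod 4 = 1, so the flip contributes +1; sign now +1
(33/11): 33 mod 11 = 0, so (33/11) = (0/11)
reached (0/11); gcd(a, n) > 1, so (0/11) = 0 and the symbol is 0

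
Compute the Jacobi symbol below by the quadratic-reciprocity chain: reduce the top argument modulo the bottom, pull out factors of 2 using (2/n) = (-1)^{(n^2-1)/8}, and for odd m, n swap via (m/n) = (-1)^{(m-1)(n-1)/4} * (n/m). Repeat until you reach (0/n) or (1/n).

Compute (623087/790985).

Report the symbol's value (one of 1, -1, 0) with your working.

-1

reciprocity: (623087/790985) = +1·(790985/623087) since 623087 mod 4 = 3, 790985 mod 4 = 1; sign now +1
(790985/623087) = (167898/623087)   [reduce mod 623087]
167898 = 2^1·83949; (2/623087) = +1 since 623087 mod 8 = 7, so (167898/623087) = (+1)^1·(83949/623087); sign now +1
reciprocity: (83949/623087) = +1·(623087/83949) since 83949 mod 4 = 1, 623087 mod 4 = 3; sign now +1
(623087/83949) = (35444/83949)   [reduce mod 83949]
35444 = 2^2·8861; (2/83949) = -1 since 83949 mod 8 = 5, so (35444/83949) = (-1)^2·(8861/83949); sign now +1
reciprocity: (8861/83949) = +1·(83949/8861) since 8861 mod 4 = 1, 83949 mod 4 = 1; sign now +1
(83949/8861) = (4200/8861)   [reduce mod 8861]
4200 = 2^3·525; (2/8861) = -1 since 8861 mod 8 = 5, so (4200/8861) = (-1)^3·(525/8861); sign now -1
reciprocity: (525/8861) = +1·(8861/525) since 525 mod 4 = 1, 8861 mod 4 = 1; sign now -1
(8861/525) = (461/525)   [reduce mod 525]
reciprocity: (461/525) = +1·(525/461) since 461 mod 4 = 1, 525 mod 4 = 1; sign now -1
(525/461) = (64/461)   [reduce mod 461]
64 = 2^6·1; (2/461) = -1 since 461 mod 8 = 5, so (64/461) = (-1)^6·(1/461); sign now -1
(1/461) = 1; final value = sign = -1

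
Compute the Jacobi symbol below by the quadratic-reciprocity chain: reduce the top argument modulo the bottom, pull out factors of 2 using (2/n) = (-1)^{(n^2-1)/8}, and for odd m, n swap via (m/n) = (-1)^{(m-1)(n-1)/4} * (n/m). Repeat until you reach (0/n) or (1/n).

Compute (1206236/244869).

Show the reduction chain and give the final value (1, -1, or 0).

(1206236/244869): 1206236 mod 244869 = 226760, so (1206236/244869) = (226760/244869)
factor out 2^3: 226760 = 2^3·28345; with 244869 mod 8 = 5, (2/244869) = -1; sign now -1; continue with (28345/244869)
flip (28345/244869) -> (244869/28345): both odd, 28345 mod 4 = 1, 244869 mod 4 = 1, so the flip contributes +1; sign now -1
(244869/28345): 244869 mod 28345 = 18109, so (244869/28345) = (18109/28345)
flip (18109/28345) -> (28345/18109): both odd, 18109 mod 4 = 1, 28345 mod 4 = 1, so the flip contributes +1; sign now -1
(28345/18109): 28345 mod 18109 = 10236, so (28345/18109) = (10236/18109)
factor out 2^2: 10236 = 2^2·2559; with 18109 mod 8 = 5, (2/18109) = -1; sign now -1; continue with (2559/18109)
flip (2559/18109) -> (18109/2559): both odd, 2559 mod 4 = 3, 18109 mod 4 = 1, so the flip contributes +1; sign now -1
(18109/2559): 18109 mod 2559 = 196, so (18109/2559) = (196/2559)
factor out 2^2: 196 = 2^2·49; with 2559 mod 8 = 7, (2/2559) = +1; sign now -1; continue with (49/2559)
flip (49/2559) -> (2559/49): both odd, 49 mod 4 = 1, 2559 mod 4 = 3, so the flip contributes +1; sign now -1
(2559/49): 2559 mod 49 = 11, so (2559/49) = (11/49)
flip (11/49) -> (49/11): both odd, 11 mod 4 = 3, 49 mod 4 = 1, so the flip contributes +1; sign now -1
(49/11): 49 mod 11 = 5, so (49/11) = (5/11)
flip (5/11) -> (11/5): both odd, 5 mod 4 = 1, 11 mod 4 = 3, so the flip contributes +1; sign now -1
(11/5): 11 mod 5 = 1, so (11/5) = (1/5)
reached (1/5) = 1, so the symbol is -1

-1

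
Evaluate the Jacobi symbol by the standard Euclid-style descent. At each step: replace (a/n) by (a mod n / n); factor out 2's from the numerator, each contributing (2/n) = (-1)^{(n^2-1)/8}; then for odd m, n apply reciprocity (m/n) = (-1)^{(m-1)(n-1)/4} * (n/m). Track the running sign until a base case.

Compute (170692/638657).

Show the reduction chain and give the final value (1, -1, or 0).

1

factor out 2^2: 170692 = 2^2·42673; with 638657 mod 8 = 1, (2/638657) = +1; sign now +1; continue with (42673/638657)
flip (42673/638657) -> (638657/42673): both odd, 42673 mod 4 = 1, 638657 mod 4 = 1, so the flip contributes +1; sign now +1
(638657/42673): 638657 mod 42673 = 41235, so (638657/42673) = (41235/42673)
flip (41235/42673) -> (42673/41235): both odd, 41235 mod 4 = 3, 42673 mod 4 = 1, so the flip contributes +1; sign now +1
(42673/41235): 42673 mod 41235 = 1438, so (42673/41235) = (1438/41235)
factor out 2^1: 1438 = 2^1·719; with 41235 mod 8 = 3, (2/41235) = -1; sign now -1; continue with (719/41235)
flip (719/41235) -> (41235/719): both odd, 719 mod 4 = 3, 41235 mod 4 = 3, so the flip contributes -1; sign now +1
(41235/719): 41235 mod 719 = 252, so (41235/719) = (252/719)
factor out 2^2: 252 = 2^2·63; with 719 mod 8 = 7, (2/719) = +1; sign now +1; continue with (63/719)
flip (63/719) -> (719/63): both odd, 63 mod 4 = 3, 719 mod 4 = 3, so the flip contributes -1; sign now -1
(719/63): 719 mod 63 = 26, so (719/63) = (26/63)
factor out 2^1: 26 = 2^1·13; with 63 mod 8 = 7, (2/63) = +1; sign now -1; continue with (13/63)
flip (13/63) -> (63/13): both odd, 13 mod 4 = 1, 63 mod 4 = 3, so the flip contributes +1; sign now -1
(63/13): 63 mod 13 = 11, so (63/13) = (11/13)
flip (11/13) -> (13/11): both odd, 11 mod 4 = 3, 13 mod 4 = 1, so the flip contributes +1; sign now -1
(13/11): 13 mod 11 = 2, so (13/11) = (2/11)
factor out 2^1: 2 = 2^1·1; with 11 mod 8 = 3, (2/11) = -1; sign now +1; continue with (1/11)
reached (1/11) = 1, so the symbol is +1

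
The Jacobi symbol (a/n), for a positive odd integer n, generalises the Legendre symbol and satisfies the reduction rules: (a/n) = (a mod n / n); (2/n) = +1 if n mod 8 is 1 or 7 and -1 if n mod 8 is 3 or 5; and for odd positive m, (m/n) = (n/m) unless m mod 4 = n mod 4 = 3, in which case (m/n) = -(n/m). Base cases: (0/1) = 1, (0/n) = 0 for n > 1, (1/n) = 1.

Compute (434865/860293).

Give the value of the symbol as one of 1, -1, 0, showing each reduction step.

flip (434865/860293) -> (860293/434865): both odd, 434865 mod 4 = 1, 860293 mod 4 = 1, so the flip contributes +1; sign now +1
(860293/434865): 860293 mod 434865 = 425428, so (860293/434865) = (425428/434865)
factor out 2^2: 425428 = 2^2·106357; with 434865 mod 8 = 1, (2/434865) = +1; sign now +1; continue with (106357/434865)
flip (106357/434865) -> (434865/106357): both odd, 106357 mod 4 = 1, 434865 mod 4 = 1, so the flip contributes +1; sign now +1
(434865/106357): 434865 mod 106357 = 9437, so (434865/106357) = (9437/106357)
flip (9437/106357) -> (106357/9437): both odd, 9437 mod 4 = 1, 106357 mod 4 = 1, so the flip contributes +1; sign now +1
(106357/9437): 106357 mod 9437 = 2550, so (106357/9437) = (2550/9437)
factor out 2^1: 2550 = 2^1·1275; with 9437 mod 8 = 5, (2/9437) = -1; sign now -1; continue with (1275/9437)
flip (1275/9437) -> (9437/1275): both odd, 1275 mod 4 = 3, 9437 mod 4 = 1, so the flip contributes +1; sign now -1
(9437/1275): 9437 mod 1275 = 512, so (9437/1275) = (512/1275)
factor out 2^9: 512 = 2^9·1; with 1275 mod 8 = 3, (2/1275) = -1; sign now +1; continue with (1/1275)
reached (1/1275) = 1, so the symbol is +1

1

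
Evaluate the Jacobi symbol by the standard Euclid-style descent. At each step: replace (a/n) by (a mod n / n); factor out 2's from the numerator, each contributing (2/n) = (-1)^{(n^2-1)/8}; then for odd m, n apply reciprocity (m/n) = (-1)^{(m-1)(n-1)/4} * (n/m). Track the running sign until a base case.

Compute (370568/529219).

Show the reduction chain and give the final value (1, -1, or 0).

-1

factor out 2^3: 370568 = 2^3·46321; with 529219 mod 8 = 3, (2/529219) = -1; sign now -1; continue with (46321/529219)
flip (46321/529219) -> (529219/46321): both odd, 46321 mod 4 = 1, 529219 mod 4 = 3, so the flip contributes +1; sign now -1
(529219/46321): 529219 mod 46321 = 19688, so (529219/46321) = (19688/46321)
factor out 2^3: 19688 = 2^3·2461; with 46321 mod 8 = 1, (2/46321) = +1; sign now -1; continue with (2461/46321)
flip (2461/46321) -> (46321/2461): both odd, 2461 mod 4 = 1, 46321 mod 4 = 1, so the flip contributes +1; sign now -1
(46321/2461): 46321 mod 2461 = 2023, so (46321/2461) = (2023/2461)
flip (2023/2461) -> (2461/2023): both odd, 2023 mod 4 = 3, 2461 mod 4 = 1, so the flip contributes +1; sign now -1
(2461/2023): 2461 mod 2023 = 438, so (2461/2023) = (438/2023)
factor out 2^1: 438 = 2^1·219; with 2023 mod 8 = 7, (2/2023) = +1; sign now -1; continue with (219/2023)
flip (219/2023) -> (2023/219): both odd, 219 mod 4 = 3, 2023 mod 4 = 3, so the flip contributes -1; sign now +1
(2023/219): 2023 mod 219 = 52, so (2023/219) = (52/219)
factor out 2^2: 52 = 2^2·13; with 219 mod 8 = 3, (2/219) = -1; sign now +1; continue with (13/219)
flip (13/219) -> (219/13): both odd, 13 mod 4 = 1, 219 mod 4 = 3, so the flip contributes +1; sign now +1
(219/13): 219 mod 13 = 11, so (219/13) = (11/13)
flip (11/13) -> (13/11): both odd, 11 mod 4 = 3, 13 mod 4 = 1, so the flip contributes +1; sign now +1
(13/11): 13 mod 11 = 2, so (13/11) = (2/11)
factor out 2^1: 2 = 2^1·1; with 11 mod 8 = 3, (2/11) = -1; sign now -1; continue with (1/11)
reached (1/11) = 1, so the symbol is -1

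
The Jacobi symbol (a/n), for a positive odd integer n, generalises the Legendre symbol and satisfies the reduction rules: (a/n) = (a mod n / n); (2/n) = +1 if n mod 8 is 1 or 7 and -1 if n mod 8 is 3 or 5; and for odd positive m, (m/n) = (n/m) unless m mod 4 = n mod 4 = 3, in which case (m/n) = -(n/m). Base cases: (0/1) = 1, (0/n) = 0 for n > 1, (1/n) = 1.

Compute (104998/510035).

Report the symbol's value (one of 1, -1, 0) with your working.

1

factor out 2^1: 104998 = 2^1·52499; with 510035 mod 8 = 3, (2/510035) = -1; sign now -1; continue with (52499/510035)
flip (52499/510035) -> (510035/52499): both odd, 52499 mod 4 = 3, 510035 mod 4 = 3, so the flip contributes -1; sign now +1
(510035/52499): 510035 mod 52499 = 37544, so (510035/52499) = (37544/52499)
factor out 2^3: 37544 = 2^3·4693; with 52499 mod 8 = 3, (2/52499) = -1; sign now -1; continue with (4693/52499)
flip (4693/52499) -> (52499/4693): both odd, 4693 mod 4 = 1, 52499 mod 4 = 3, so the flip contributes +1; sign now -1
(52499/4693): 52499 mod 4693 = 876, so (52499/4693) = (876/4693)
factor out 2^2: 876 = 2^2·219; with 4693 mod 8 = 5, (2/4693) = -1; sign now -1; continue with (219/4693)
flip (219/4693) -> (4693/219): both odd, 219 mod 4 = 3, 4693 mod 4 = 1, so the flip contributes +1; sign now -1
(4693/219): 4693 mod 219 = 94, so (4693/219) = (94/219)
factor out 2^1: 94 = 2^1·47; with 219 mod 8 = 3, (2/219) = -1; sign now +1; continue with (47/219)
flip (47/219) -> (219/47): both odd, 47 mod 4 = 3, 219 mod 4 = 3, so the flip contributes -1; sign now -1
(219/47): 219 mod 47 = 31, so (219/47) = (31/47)
flip (31/47) -> (47/31): both odd, 31 mod 4 = 3, 47 mod 4 = 3, so the flip contributes -1; sign now +1
(47/31): 47 mod 31 = 16, so (47/31) = (16/31)
factor out 2^4: 16 = 2^4·1; with 31 mod 8 = 7, (2/31) = +1; sign now +1; continue with (1/31)
reached (1/31) = 1, so the symbol is +1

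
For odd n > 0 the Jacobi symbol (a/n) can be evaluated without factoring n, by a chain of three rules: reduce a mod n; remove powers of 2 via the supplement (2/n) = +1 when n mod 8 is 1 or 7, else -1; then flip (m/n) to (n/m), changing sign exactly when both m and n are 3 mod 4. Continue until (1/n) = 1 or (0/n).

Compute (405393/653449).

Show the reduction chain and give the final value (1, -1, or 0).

1

reciprocity: (405393/653449) = +1·(653449/405393) since 405393 mod 4 = 1, 653449 mod 4 = 1; sign now +1
(653449/405393) = (248056/405393)   [reduce mod 405393]
248056 = 2^3·31007; (2/405393) = +1 since 405393 mod 8 = 1, so (248056/405393) = (+1)^3·(31007/405393); sign now +1
reciprocity: (31007/405393) = +1·(405393/31007) since 31007 mod 4 = 3, 405393 mod 4 = 1; sign now +1
(405393/31007) = (2302/31007)   [reduce mod 31007]
2302 = 2^1·1151; (2/31007) = +1 since 31007 mod 8 = 7, so (2302/31007) = (+1)^1·(1151/31007); sign now +1
reciprocity: (1151/31007) = -1·(31007/1151) since 1151 mod 4 = 3, 31007 mod 4 = 3; sign now -1
(31007/1151) = (1081/1151)   [reduce mod 1151]
reciprocity: (1081/1151) = +1·(1151/1081) since 1081 mod 4 = 1, 1151 mod 4 = 3; sign now -1
(1151/1081) = (70/1081)   [reduce mod 1081]
70 = 2^1·35; (2/1081) = +1 since 1081 mod 8 = 1, so (70/1081) = (+1)^1·(35/1081); sign now -1
reciprocity: (35/1081) = +1·(1081/35) since 35 mod 4 = 3, 1081 mod 4 = 1; sign now -1
(1081/35) = (31/35)   [reduce mod 35]
reciprocity: (31/35) = -1·(35/31) since 31 mod 4 = 3, 35 mod 4 = 3; sign now +1
(35/31) = (4/31)   [reduce mod 31]
4 = 2^2·1; (2/31) = +1 since 31 mod 8 = 7, so (4/31) = (+1)^2·(1/31); sign now +1
(1/31) = 1; final value = sign = +1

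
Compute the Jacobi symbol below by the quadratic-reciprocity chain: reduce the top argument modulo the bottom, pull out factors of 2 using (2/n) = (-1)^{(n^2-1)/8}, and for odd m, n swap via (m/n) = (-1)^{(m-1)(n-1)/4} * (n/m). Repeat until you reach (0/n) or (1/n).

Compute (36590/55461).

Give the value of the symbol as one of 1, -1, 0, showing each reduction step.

-1

36590 = 2^1·18295; (2/55461) = -1 since 55461 mod 8 = 5, so (36590/55461) = (-1)^1·(18295/55461); sign now -1
reciprocity: (18295/55461) = +1·(55461/18295) since 18295 mod 4 = 3, 55461 mod 4 = 1; sign now -1
(55461/18295) = (576/18295)   [reduce mod 18295]
576 = 2^6·9; (2/18295) = +1 since 18295 mod 8 = 7, so (576/18295) = (+1)^6·(9/18295); sign now -1
reciprocity: (9/18295) = +1·(18295/9) since 9 mod 4 = 1, 18295 mod 4 = 3; sign now -1
(18295/9) = (7/9)   [reduce mod 9]
reciprocity: (7/9) = +1·(9/7) since 7 mod 4 = 3, 9 mod 4 = 1; sign now -1
(9/7) = (2/7)   [reduce mod 7]
2 = 2^1·1; (2/7) = +1 since 7 mod 8 = 7, so (2/7) = (+1)^1·(1/7); sign now -1
(1/7) = 1; final value = sign = -1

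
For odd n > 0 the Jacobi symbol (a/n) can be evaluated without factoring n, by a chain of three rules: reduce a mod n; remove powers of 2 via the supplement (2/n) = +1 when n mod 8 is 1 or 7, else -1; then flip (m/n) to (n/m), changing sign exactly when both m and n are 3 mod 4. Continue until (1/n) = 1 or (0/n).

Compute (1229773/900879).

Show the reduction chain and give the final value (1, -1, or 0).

-1

(1229773/900879) = (328894/900879)   [reduce mod 900879]
328894 = 2^1·164447; (2/900879) = +1 since 900879 mod 8 = 7, so (328894/900879) = (+1)^1·(164447/900879); sign now +1
reciprocity: (164447/900879) = -1·(900879/164447) since 164447 mod 4 = 3, 900879 mod 4 = 3; sign now -1
(900879/164447) = (78644/164447)   [reduce mod 164447]
78644 = 2^2·19661; (2/164447) = +1 since 164447 mod 8 = 7, so (78644/164447) = (+1)^2·(19661/164447); sign now -1
reciprocity: (19661/164447) = +1·(164447/19661) since 19661 mod 4 = 1, 164447 mod 4 = 3; sign now -1
(164447/19661) = (7159/19661)   [reduce mod 19661]
reciprocity: (7159/19661) = +1·(19661/7159) since 7159 mod 4 = 3, 19661 mod 4 = 1; sign now -1
(19661/7159) = (5343/7159)   [reduce mod 7159]
reciprocity: (5343/7159) = -1·(7159/5343) since 5343 mod 4 = 3, 7159 mod 4 = 3; sign now +1
(7159/5343) = (1816/5343)   [reduce mod 5343]
1816 = 2^3·227; (2/5343) = +1 since 5343 mod 8 = 7, so (1816/5343) = (+1)^3·(227/5343); sign now +1
reciprocity: (227/5343) = -1·(5343/227) since 227 mod 4 = 3, 5343 mod 4 = 3; sign now -1
(5343/227) = (122/227)   [reduce mod 227]
122 = 2^1·61; (2/227) = -1 since 227 mod 8 = 3, so (122/227) = (-1)^1·(61/227); sign now +1
reciprocity: (61/227) = +1·(227/61) since 61 mod 4 = 1, 227 mod 4 = 3; sign now +1
(227/61) = (44/61)   [reduce mod 61]
44 = 2^2·11; (2/61) = -1 since 61 mod 8 = 5, so (44/61) = (-1)^2·(11/61); sign now +1
reciprocity: (11/61) = +1·(61/11) since 11 mod 4 = 3, 61 mod 4 = 1; sign now +1
(61/11) = (6/11)   [reduce mod 11]
6 = 2^1·3; (2/11) = -1 since 11 mod 8 = 3, so (6/11) = (-1)^1·(3/11); sign now -1
reciprocity: (3/11) = -1·(11/3) since 3 mod 4 = 3, 11 mod 4 = 3; sign now +1
(11/3) = (2/3)   [reduce mod 3]
2 = 2^1·1; (2/3) = -1 since 3 mod 8 = 3, so (2/3) = (-1)^1·(1/3); sign now -1
(1/3) = 1; final value = sign = -1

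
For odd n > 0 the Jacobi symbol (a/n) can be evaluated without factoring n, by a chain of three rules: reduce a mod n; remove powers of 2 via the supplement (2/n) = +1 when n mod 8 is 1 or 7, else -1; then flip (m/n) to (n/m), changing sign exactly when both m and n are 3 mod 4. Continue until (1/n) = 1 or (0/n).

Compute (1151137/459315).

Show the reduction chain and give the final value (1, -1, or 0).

(1151137/459315) = (232507/459315)   [reduce mod 459315]
reciprocity: (232507/459315) = -1·(459315/232507) since 232507 mod 4 = 3, 459315 mod 4 = 3; sign now -1
(459315/232507) = (226808/232507)   [reduce mod 232507]
226808 = 2^3·28351; (2/232507) = -1 since 232507 mod 8 = 3, so (226808/232507) = (-1)^3·(28351/232507); sign now +1
reciprocity: (28351/232507) = -1·(232507/28351) since 28351 mod 4 = 3, 232507 mod 4 = 3; sign now -1
(232507/28351) = (5699/28351)   [reduce mod 28351]
reciprocity: (5699/28351) = -1·(28351/5699) since 5699 mod 4 = 3, 28351 mod 4 = 3; sign now +1
(28351/5699) = (5555/5699)   [reduce mod 5699]
reciprocity: (5555/5699) = -1·(5699/5555) since 5555 mod 4 = 3, 5699 mod 4 = 3; sign now -1
(5699/5555) = (144/5555)   [reduce mod 5555]
144 = 2^4·9; (2/5555) = -1 since 5555 mod 8 = 3, so (144/5555) = (-1)^4·(9/5555); sign now -1
reciprocity: (9/5555) = +1·(5555/9) since 9 mod 4 = 1, 5555 mod 4 = 3; sign now -1
(5555/9) = (2/9)   [reduce mod 9]
2 = 2^1·1; (2/9) = +1 since 9 mod 8 = 1, so (2/9) = (+1)^1·(1/9); sign now -1
(1/9) = 1; final value = sign = -1

-1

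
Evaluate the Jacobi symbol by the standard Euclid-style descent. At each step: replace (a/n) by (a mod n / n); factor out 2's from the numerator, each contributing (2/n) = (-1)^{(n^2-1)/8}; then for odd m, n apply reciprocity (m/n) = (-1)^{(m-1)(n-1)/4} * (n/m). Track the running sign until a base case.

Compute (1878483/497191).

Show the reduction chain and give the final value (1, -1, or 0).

-1

(1878483/497191) = (386910/497191)   [reduce mod 497191]
386910 = 2^1·193455; (2/497191) = +1 since 497191 mod 8 = 7, so (386910/497191) = (+1)^1·(193455/497191); sign now +1
reciprocity: (193455/497191) = -1·(497191/193455) since 193455 mod 4 = 3, 497191 mod 4 = 3; sign now -1
(497191/193455) = (110281/193455)   [reduce mod 193455]
reciprocity: (110281/193455) = +1·(193455/110281) since 110281 mod 4 = 1, 193455 mod 4 = 3; sign now -1
(193455/110281) = (83174/110281)   [reduce mod 110281]
83174 = 2^1·41587; (2/110281) = +1 since 110281 mod 8 = 1, so (83174/110281) = (+1)^1·(41587/110281); sign now -1
reciprocity: (41587/110281) = +1·(110281/41587) since 41587 mod 4 = 3, 110281 mod 4 = 1; sign now -1
(110281/41587) = (27107/41587)   [reduce mod 41587]
reciprocity: (27107/41587) = -1·(41587/27107) since 27107 mod 4 = 3, 41587 mod 4 = 3; sign now +1
(41587/27107) = (14480/27107)   [reduce mod 27107]
14480 = 2^4·905; (2/27107) = -1 since 27107 mod 8 = 3, so (14480/27107) = (-1)^4·(905/27107); sign now +1
reciprocity: (905/27107) = +1·(27107/905) since 905 mod 4 = 1, 27107 mod 4 = 3; sign now +1
(27107/905) = (862/905)   [reduce mod 905]
862 = 2^1·431; (2/905) = +1 since 905 mod 8 = 1, so (862/905) = (+1)^1·(431/905); sign now +1
reciprocity: (431/905) = +1·(905/431) since 431 mod 4 = 3, 905 mod 4 = 1; sign now +1
(905/431) = (43/431)   [reduce mod 431]
reciprocity: (43/431) = -1·(431/43) since 43 mod 4 = 3, 431 mod 4 = 3; sign now -1
(431/43) = (1/43)   [reduce mod 43]
(1/43) = 1; final value = sign = -1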